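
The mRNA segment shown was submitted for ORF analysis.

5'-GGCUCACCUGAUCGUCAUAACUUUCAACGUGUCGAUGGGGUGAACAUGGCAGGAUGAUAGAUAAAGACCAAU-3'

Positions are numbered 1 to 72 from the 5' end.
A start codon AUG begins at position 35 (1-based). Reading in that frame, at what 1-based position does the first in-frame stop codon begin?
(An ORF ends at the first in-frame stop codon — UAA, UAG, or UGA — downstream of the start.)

Codons from position 35: AUG (35–37), GGG (38–40), UGA (41–43).
UGA is a stop codon; it begins at position 41.

41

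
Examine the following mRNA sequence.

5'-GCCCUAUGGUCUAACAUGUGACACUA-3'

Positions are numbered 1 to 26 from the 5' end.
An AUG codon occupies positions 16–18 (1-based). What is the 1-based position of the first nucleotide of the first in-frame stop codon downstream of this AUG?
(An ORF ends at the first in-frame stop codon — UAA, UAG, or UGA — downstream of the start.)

Codons from position 16: AUG (16–18), UGA (19–21).
UGA is a stop codon; it begins at position 19.

19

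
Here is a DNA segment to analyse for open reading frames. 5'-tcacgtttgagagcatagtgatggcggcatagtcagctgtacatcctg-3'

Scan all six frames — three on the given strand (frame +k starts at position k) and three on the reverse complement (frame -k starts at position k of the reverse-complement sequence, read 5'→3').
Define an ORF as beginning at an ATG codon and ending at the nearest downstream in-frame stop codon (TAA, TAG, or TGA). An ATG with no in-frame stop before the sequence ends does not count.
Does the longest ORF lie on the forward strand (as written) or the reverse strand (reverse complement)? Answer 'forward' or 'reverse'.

reverse

Reverse complement (5'→3'): CAGGATGTACAGCTGACTATGCCGCCATCACTATGCTCTCAAACGTGA
Frame +1: TCA CGT TTG AGA GCA TAG TGA TGG CGG CAT AGT CAG CTG TAC ATC CTG — no ATG→stop ORF.
Frame +2: CAC GTT TGA GAG CAT AGT GAT GGC GGC ATA GTC AGC TGT ACA TCC — no ATG→stop ORF.
Frame +3: ACG TTT GAG AGC ATA GTG ATG GCG GCA TAG TCA GCT GTA CAT CCT — ATG at 21, stop TAG at 30 → 12 nt.
Frame -1: CAG GAT GTA CAG CTG ACT ATG CCG CCA TCA CTA TGC TCT CAA ACG TGA — ATG at 19, stop TGA at 46 → 30 nt.
Frame -2: AGG ATG TAC AGC TGA CTA TGC CGC CAT CAC TAT GCT CTC AAA CGT — ATG at 5, stop TGA at 14 → 12 nt.
Frame -3: GGA TGT ACA GCT GAC TAT GCC GCC ATC ACT ATG CTC TCA AAC GTG — no ATG→stop ORF.
Forward-strand max 12 nt; reverse-strand max 30 nt. The reverse strand has the longer ORF.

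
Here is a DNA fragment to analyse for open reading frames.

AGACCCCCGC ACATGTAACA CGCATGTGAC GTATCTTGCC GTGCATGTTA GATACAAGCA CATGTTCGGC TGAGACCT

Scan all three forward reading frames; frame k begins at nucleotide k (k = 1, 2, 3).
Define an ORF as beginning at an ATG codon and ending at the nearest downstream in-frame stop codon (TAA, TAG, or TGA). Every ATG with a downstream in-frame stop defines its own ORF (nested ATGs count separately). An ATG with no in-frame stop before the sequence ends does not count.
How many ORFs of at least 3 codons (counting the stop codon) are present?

Frame 1: AGA CCC CCG CAC ATG TAA CAC GCA TGT GAC GTA TCT TGC CGT GCA TGT TAG ATA CAA GCA CAT GTT CGG CTG AGA CCT — ATG at 13, stop TAA at 16 → 6 nt.
Frame 2: GAC CCC CGC ACA TGT AAC ACG CAT GTG ACG TAT CTT GCC GTG CAT GTT AGA TAC AAG CAC ATG TTC GGC TGA GAC — ATG at 62, stop TGA at 71 → 12 nt.
Frame 3: ACC CCC GCA CAT GTA ACA CGC ATG TGA CGT ATC TTG CCG TGC ATG TTA GAT ACA AGC ACA TGT TCG GCT GAG ACC — ATG at 24, stop TGA at 27 → 6 nt.
ORFs ≥ 3 codons: frame 2 62–73 (4 codons). Count = 1.

1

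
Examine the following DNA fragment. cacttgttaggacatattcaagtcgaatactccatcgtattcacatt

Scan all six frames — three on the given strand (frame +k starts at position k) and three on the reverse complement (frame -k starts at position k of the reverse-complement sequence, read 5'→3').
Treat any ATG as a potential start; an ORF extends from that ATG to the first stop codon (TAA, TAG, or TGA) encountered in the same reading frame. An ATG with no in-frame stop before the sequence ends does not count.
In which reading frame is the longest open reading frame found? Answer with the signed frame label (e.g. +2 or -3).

-1

Reverse complement (5'→3'): AATGTGAATACGATGGAGTATTCGACTTGAATATGTCCTAACAAGTG
Frame +1: CAC TTG TTA GGA CAT ATT CAA GTC GAA TAC TCC ATC GTA TTC ACA — no ATG→stop ORF.
Frame +2: ACT TGT TAG GAC ATA TTC AAG TCG AAT ACT CCA TCG TAT TCA CAT — no ATG→stop ORF.
Frame +3: CTT GTT AGG ACA TAT TCA AGT CGA ATA CTC CAT CGT ATT CAC ATT — no ATG→stop ORF.
Frame -1: AAT GTG AAT ACG ATG GAG TAT TCG ACT TGA ATA TGT CCT AAC AAG — ATG at 13, stop TGA at 28 → 18 nt.
Frame -2: ATG TGA ATA CGA TGG AGT ATT CGA CTT GAA TAT GTC CTA ACA AGT — ATG at 2, stop TGA at 5 → 6 nt.
Frame -3: TGT GAA TAC GAT GGA GTA TTC GAC TTG AAT ATG TCC TAA CAA GTG — ATG at 33, stop TAA at 39 → 9 nt.
Longest ORF is 18 nt in frame -1 (positions 13–30).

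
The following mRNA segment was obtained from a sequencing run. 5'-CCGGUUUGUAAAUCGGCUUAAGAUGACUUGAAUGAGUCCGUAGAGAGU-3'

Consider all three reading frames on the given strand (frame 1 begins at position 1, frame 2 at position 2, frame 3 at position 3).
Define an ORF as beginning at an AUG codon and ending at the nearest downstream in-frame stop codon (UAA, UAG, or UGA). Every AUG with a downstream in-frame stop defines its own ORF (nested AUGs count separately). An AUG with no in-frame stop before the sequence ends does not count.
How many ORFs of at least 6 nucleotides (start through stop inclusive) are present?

2

Frame 1: CCG GUU UGU AAA UCG GCU UAA GAU GAC UUG AAU GAG UCC GUA GAG AGU — no AUG→stop ORF.
Frame 2: CGG UUU GUA AAU CGG CUU AAG AUG ACU UGA AUG AGU CCG UAG AGA — AUG at 23, stop UGA at 29 → 9 nt; AUG at 32, stop UAG at 41 → 12 nt.
Frame 3: GGU UUG UAA AUC GGC UUA AGA UGA CUU GAA UGA GUC CGU AGA GAG — no AUG→stop ORF.
ORFs ≥ 6 nucleotides: frame 2 23–31 (9 nucleotides), frame 2 32–43 (12 nucleotides). Count = 2.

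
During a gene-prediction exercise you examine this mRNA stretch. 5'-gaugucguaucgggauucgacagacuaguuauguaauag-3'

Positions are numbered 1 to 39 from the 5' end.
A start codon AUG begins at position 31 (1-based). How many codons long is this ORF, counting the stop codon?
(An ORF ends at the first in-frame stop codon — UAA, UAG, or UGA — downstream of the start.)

2

Codons from position 31: AUG (31–33), UAA (34–36).
UAA is the first in-frame stop; that's 2 codons including the stop.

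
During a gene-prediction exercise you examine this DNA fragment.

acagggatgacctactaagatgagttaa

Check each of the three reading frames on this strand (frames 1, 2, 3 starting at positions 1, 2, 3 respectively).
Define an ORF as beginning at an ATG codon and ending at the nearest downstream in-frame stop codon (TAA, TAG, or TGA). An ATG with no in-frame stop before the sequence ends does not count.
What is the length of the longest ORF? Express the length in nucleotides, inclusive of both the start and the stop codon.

12

Frame 1: ACA GGG ATG ACC TAC TAA GAT GAG TTA — ATG at 7, stop TAA at 16 → 12 nt.
Frame 2: CAG GGA TGA CCT ACT AAG ATG AGT TAA — ATG at 20, stop TAA at 26 → 9 nt.
Frame 3: AGG GAT GAC CTA CTA AGA TGA GTT — no ATG→stop ORF.
Longest: frame 1, positions 7–18, 12 nt = 4 codons = 3 aa. → 12 nucleotides.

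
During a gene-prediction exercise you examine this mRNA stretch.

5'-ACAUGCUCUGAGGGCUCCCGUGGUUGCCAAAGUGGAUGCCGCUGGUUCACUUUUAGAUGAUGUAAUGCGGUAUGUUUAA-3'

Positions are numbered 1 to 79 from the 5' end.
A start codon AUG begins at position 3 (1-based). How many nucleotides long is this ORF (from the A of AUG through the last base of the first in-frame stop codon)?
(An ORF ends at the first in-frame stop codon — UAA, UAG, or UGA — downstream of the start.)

Codons from position 3: AUG (3–5), CUC (6–8), UGA (9–11).
UGA is the first in-frame stop; ORF spans 3–11, 9 nucleotides.

9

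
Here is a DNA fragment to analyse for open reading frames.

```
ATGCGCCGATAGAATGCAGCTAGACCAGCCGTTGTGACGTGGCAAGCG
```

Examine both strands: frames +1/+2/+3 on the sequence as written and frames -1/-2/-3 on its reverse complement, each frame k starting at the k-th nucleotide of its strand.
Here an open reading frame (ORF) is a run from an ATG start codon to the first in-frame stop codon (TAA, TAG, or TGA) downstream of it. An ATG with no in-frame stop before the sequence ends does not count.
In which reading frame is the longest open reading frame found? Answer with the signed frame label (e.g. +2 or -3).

Reverse complement (5'→3'): CGCTTGCCACGTCACAACGGCTGGTCTAGCTGCATTCTATCGGCGCAT
Frame +1: ATG CGC CGA TAG AAT GCA GCT AGA CCA GCC GTT GTG ACG TGG CAA GCG — ATG at 1, stop TAG at 10 → 12 nt.
Frame +2: TGC GCC GAT AGA ATG CAG CTA GAC CAG CCG TTG TGA CGT GGC AAG — ATG at 14, stop TGA at 35 → 24 nt.
Frame +3: GCG CCG ATA GAA TGC AGC TAG ACC AGC CGT TGT GAC GTG GCA AGC — no ATG→stop ORF.
Frame -1: CGC TTG CCA CGT CAC AAC GGC TGG TCT AGC TGC ATT CTA TCG GCG CAT — no ATG→stop ORF.
Frame -2: GCT TGC CAC GTC ACA ACG GCT GGT CTA GCT GCA TTC TAT CGG CGC — no ATG→stop ORF.
Frame -3: CTT GCC ACG TCA CAA CGG CTG GTC TAG CTG CAT TCT ATC GGC GCA — no ATG→stop ORF.
Longest ORF is 24 nt in frame +2 (positions 14–37).

+2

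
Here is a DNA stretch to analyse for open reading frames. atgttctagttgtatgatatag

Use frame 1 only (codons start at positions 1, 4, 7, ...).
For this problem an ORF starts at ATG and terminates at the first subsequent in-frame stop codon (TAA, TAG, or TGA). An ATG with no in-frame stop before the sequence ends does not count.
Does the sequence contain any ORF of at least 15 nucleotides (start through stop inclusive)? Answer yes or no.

Frame 1: ATG TTC TAG TTG TAT GAT ATA — ATG at 1, stop TAG at 7 → 9 nt.
Largest ORF found is 9 nucleotides < 15, so no.

no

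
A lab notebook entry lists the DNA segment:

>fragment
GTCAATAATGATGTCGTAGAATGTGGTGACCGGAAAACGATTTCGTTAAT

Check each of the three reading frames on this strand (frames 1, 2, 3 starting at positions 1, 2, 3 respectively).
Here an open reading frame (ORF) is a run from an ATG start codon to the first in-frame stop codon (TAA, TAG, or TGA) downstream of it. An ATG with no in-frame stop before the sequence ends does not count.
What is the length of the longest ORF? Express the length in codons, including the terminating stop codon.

Frame 1: GTC AAT AAT GAT GTC GTA GAA TGT GGT GAC CGG AAA ACG ATT TCG TTA — no ATG→stop ORF.
Frame 2: TCA ATA ATG ATG TCG TAG AAT GTG GTG ACC GGA AAA CGA TTT CGT TAA — ATG at 8, stop TAG at 17 → 12 nt; ATG at 11, stop TAG at 17 → 9 nt.
Frame 3: CAA TAA TGA TGT CGT AGA ATG TGG TGA CCG GAA AAC GAT TTC GTT AAT — ATG at 21, stop TGA at 27 → 9 nt.
Longest: frame 2, positions 8–19, 12 nt = 4 codons = 3 aa. → 4 codons.

4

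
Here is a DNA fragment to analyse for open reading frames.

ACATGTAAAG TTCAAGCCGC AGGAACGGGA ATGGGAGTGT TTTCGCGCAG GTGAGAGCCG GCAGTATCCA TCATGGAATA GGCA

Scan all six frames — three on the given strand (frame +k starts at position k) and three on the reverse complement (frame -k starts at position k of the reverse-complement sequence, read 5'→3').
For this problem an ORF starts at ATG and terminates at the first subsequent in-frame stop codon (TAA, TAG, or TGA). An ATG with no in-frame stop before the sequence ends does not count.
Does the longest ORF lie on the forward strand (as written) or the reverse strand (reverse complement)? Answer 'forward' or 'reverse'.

reverse

Reverse complement (5'→3'): TGCCTATTCCATGATGGATACTGCCGGCTCTCACCTGCGCGAAAACACTCCCATTCCCGTTCCTGCGGCTTGAACTTTACATGT
Frame +1: ACA TGT AAA GTT CAA GCC GCA GGA ACG GGA ATG GGA GTG TTT TCG CGC AGG TGA GAG CCG GCA GTA TCC ATC ATG GAA TAG GCA — ATG at 31, stop TGA at 52 → 24 nt; ATG at 73, stop TAG at 79 → 9 nt.
Frame +2: CAT GTA AAG TTC AAG CCG CAG GAA CGG GAA TGG GAG TGT TTT CGC GCA GGT GAG AGC CGG CAG TAT CCA TCA TGG AAT AGG — no ATG→stop ORF.
Frame +3: ATG TAA AGT TCA AGC CGC AGG AAC GGG AAT GGG AGT GTT TTC GCG CAG GTG AGA GCC GGC AGT ATC CAT CAT GGA ATA GGC — ATG at 3, stop TAA at 6 → 6 nt.
Frame -1: TGC CTA TTC CAT GAT GGA TAC TGC CGG CTC TCA CCT GCG CGA AAA CAC TCC CAT TCC CGT TCC TGC GGC TTG AAC TTT ACA TGT — no ATG→stop ORF.
Frame -2: GCC TAT TCC ATG ATG GAT ACT GCC GGC TCT CAC CTG CGC GAA AAC ACT CCC ATT CCC GTT CCT GCG GCT TGA ACT TTA CAT — ATG at 11, stop TGA at 71 → 63 nt; ATG at 14, stop TGA at 71 → 60 nt.
Frame -3: CCT ATT CCA TGA TGG ATA CTG CCG GCT CTC ACC TGC GCG AAA ACA CTC CCA TTC CCG TTC CTG CGG CTT GAA CTT TAC ATG — no ATG→stop ORF.
Forward-strand max 24 nt; reverse-strand max 63 nt. The reverse strand has the longer ORF.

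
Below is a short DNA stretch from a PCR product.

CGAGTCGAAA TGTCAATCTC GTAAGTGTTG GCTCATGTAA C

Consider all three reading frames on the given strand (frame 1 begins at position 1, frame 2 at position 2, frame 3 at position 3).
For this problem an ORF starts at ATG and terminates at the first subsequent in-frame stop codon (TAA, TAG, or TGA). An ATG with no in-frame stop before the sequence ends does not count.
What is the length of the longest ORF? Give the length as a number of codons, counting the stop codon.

5

Frame 1: CGA GTC GAA ATG TCA ATC TCG TAA GTG TTG GCT CAT GTA — ATG at 10, stop TAA at 22 → 15 nt.
Frame 2: GAG TCG AAA TGT CAA TCT CGT AAG TGT TGG CTC ATG TAA — ATG at 35, stop TAA at 38 → 6 nt.
Frame 3: AGT CGA AAT GTC AAT CTC GTA AGT GTT GGC TCA TGT AAC — no ATG→stop ORF.
Longest: frame 1, positions 10–24, 15 nt = 5 codons = 4 aa. → 5 codons.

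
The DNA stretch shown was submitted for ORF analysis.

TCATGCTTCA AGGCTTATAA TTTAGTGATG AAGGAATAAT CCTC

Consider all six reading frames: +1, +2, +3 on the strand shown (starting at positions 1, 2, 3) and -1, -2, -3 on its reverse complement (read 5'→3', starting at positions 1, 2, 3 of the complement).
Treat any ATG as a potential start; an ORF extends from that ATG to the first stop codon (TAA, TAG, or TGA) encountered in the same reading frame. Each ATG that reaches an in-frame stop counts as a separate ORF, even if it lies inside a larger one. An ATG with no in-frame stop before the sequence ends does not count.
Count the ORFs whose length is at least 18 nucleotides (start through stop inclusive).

Reverse complement (5'→3'): GAGGATTATTCCTTCATCACTAAATTATAAGCCTTGAAGCATGA
Frame +1: TCA TGC TTC AAG GCT TAT AAT TTA GTG ATG AAG GAA TAA TCC — ATG at 28, stop TAA at 37 → 12 nt.
Frame +2: CAT GCT TCA AGG CTT ATA ATT TAG TGA TGA AGG AAT AAT CCT — no ATG→stop ORF.
Frame +3: ATG CTT CAA GGC TTA TAA TTT AGT GAT GAA GGA ATA ATC CTC — ATG at 3, stop TAA at 18 → 18 nt.
Frame -1: GAG GAT TAT TCC TTC ATC ACT AAA TTA TAA GCC TTG AAG CAT — no ATG→stop ORF.
Frame -2: AGG ATT ATT CCT TCA TCA CTA AAT TAT AAG CCT TGA AGC ATG — no ATG→stop ORF.
Frame -3: GGA TTA TTC CTT CAT CAC TAA ATT ATA AGC CTT GAA GCA TGA — no ATG→stop ORF.
ORFs ≥ 18 nucleotides: frame +3 3–20 (18 nucleotides). Count = 1.

1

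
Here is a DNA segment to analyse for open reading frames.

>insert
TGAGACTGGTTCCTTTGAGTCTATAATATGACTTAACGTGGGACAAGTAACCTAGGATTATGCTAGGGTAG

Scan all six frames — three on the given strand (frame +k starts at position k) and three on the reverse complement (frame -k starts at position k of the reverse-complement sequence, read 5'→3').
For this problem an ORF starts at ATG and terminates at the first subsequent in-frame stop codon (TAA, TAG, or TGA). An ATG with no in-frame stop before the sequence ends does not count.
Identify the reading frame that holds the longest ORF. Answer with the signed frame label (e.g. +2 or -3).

+3

Reverse complement (5'→3'): CTACCCTAGCATAATCCTAGGTTACTTGTCCCACGTTAAGTCATATTATAGACTCAAAGGAACCAGTCTCA
Frame +1: TGA GAC TGG TTC CTT TGA GTC TAT AAT ATG ACT TAA CGT GGG ACA AGT AAC CTA GGA TTA TGC TAG GGT — ATG at 28, stop TAA at 34 → 9 nt.
Frame +2: GAG ACT GGT TCC TTT GAG TCT ATA ATA TGA CTT AAC GTG GGA CAA GTA ACC TAG GAT TAT GCT AGG GTA — no ATG→stop ORF.
Frame +3: AGA CTG GTT CCT TTG AGT CTA TAA TAT GAC TTA ACG TGG GAC AAG TAA CCT AGG ATT ATG CTA GGG TAG — ATG at 60, stop TAG at 69 → 12 nt.
Frame -1: CTA CCC TAG CAT AAT CCT AGG TTA CTT GTC CCA CGT TAA GTC ATA TTA TAG ACT CAA AGG AAC CAG TCT — no ATG→stop ORF.
Frame -2: TAC CCT AGC ATA ATC CTA GGT TAC TTG TCC CAC GTT AAG TCA TAT TAT AGA CTC AAA GGA ACC AGT CTC — no ATG→stop ORF.
Frame -3: ACC CTA GCA TAA TCC TAG GTT ACT TGT CCC ACG TTA AGT CAT ATT ATA GAC TCA AAG GAA CCA GTC TCA — no ATG→stop ORF.
Longest ORF is 12 nt in frame +3 (positions 60–71).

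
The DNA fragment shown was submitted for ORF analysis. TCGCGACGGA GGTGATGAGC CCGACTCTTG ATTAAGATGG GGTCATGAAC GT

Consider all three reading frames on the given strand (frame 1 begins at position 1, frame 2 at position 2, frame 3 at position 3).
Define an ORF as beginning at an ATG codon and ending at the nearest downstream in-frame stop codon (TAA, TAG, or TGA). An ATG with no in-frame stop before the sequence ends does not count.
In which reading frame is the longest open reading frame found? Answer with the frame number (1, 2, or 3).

Frame 1: TCG CGA CGG AGG TGA TGA GCC CGA CTC TTG ATT AAG ATG GGG TCA TGA ACG — ATG at 37, stop TGA at 46 → 12 nt.
Frame 2: CGC GAC GGA GGT GAT GAG CCC GAC TCT TGA TTA AGA TGG GGT CAT GAA CGT — no ATG→stop ORF.
Frame 3: GCG ACG GAG GTG ATG AGC CCG ACT CTT GAT TAA GAT GGG GTC ATG AAC — ATG at 15, stop TAA at 33 → 21 nt.
Longest ORF is 21 nt in frame 3 (positions 15–35).

3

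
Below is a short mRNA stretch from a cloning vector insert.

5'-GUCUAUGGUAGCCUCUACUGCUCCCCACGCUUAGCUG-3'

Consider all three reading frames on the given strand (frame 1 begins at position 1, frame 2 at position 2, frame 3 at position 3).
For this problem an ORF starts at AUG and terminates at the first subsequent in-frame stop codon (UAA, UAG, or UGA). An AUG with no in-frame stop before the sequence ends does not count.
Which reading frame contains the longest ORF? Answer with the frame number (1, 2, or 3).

2

Frame 1: GUC UAU GGU AGC CUC UAC UGC UCC CCA CGC UUA GCU — no AUG→stop ORF.
Frame 2: UCU AUG GUA GCC UCU ACU GCU CCC CAC GCU UAG CUG — AUG at 5, stop UAG at 32 → 30 nt.
Frame 3: CUA UGG UAG CCU CUA CUG CUC CCC ACG CUU AGC — no AUG→stop ORF.
Longest ORF is 30 nt in frame 2 (positions 5–34).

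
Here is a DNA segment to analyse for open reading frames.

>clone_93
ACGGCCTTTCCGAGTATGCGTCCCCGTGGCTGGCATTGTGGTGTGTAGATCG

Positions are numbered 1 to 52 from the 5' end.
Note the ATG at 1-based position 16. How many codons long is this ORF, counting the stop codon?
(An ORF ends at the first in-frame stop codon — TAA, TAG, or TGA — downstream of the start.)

Codons from position 16: ATG (16–18), CGT (19–21), CCC (22–24), CGT (25–27), GGC (28–30), TGG (31–33), CAT (34–36), TGT (37–39), GGT (40–42), GTG (43–45), TAG (46–48).
TAG is the first in-frame stop; that's 11 codons including the stop.

11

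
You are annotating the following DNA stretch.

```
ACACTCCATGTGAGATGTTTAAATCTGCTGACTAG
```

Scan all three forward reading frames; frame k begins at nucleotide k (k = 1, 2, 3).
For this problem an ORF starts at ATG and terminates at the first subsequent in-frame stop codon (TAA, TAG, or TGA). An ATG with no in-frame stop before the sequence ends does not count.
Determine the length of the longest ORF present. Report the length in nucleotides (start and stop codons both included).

Frame 1: ACA CTC CAT GTG AGA TGT TTA AAT CTG CTG ACT — no ATG→stop ORF.
Frame 2: CAC TCC ATG TGA GAT GTT TAA ATC TGC TGA CTA — ATG at 8, stop TGA at 11 → 6 nt.
Frame 3: ACT CCA TGT GAG ATG TTT AAA TCT GCT GAC TAG — ATG at 15, stop TAG at 33 → 21 nt.
Longest: frame 3, positions 15–35, 21 nt = 7 codons = 6 aa. → 21 nucleotides.

21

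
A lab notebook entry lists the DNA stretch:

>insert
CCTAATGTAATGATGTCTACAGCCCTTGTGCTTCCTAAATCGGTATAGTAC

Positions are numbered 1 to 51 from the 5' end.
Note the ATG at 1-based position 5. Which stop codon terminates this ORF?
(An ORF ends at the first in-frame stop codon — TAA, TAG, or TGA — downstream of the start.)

Codons from position 5: ATG (5–7), TAA (8–10).
The first in-frame stop codon is TAA.

TAA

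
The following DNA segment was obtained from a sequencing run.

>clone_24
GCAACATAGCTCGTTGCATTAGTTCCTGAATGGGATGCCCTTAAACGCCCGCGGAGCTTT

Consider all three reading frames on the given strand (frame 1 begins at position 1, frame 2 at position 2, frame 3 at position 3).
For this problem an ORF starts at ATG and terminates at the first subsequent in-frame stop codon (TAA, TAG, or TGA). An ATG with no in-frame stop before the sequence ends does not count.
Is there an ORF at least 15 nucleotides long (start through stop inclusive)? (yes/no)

yes

Frame 1: GCA ACA TAG CTC GTT GCA TTA GTT CCT GAA TGG GAT GCC CTT AAA CGC CCG CGG AGC TTT — no ATG→stop ORF.
Frame 2: CAA CAT AGC TCG TTG CAT TAG TTC CTG AAT GGG ATG CCC TTA AAC GCC CGC GGA GCT — no ATG→stop ORF.
Frame 3: AAC ATA GCT CGT TGC ATT AGT TCC TGA ATG GGA TGC CCT TAA ACG CCC GCG GAG CTT — ATG at 30, stop TAA at 42 → 15 nt.
Frame 3 has an ORF of 15 nucleotides (positions 30–44) ≥ 15, so yes.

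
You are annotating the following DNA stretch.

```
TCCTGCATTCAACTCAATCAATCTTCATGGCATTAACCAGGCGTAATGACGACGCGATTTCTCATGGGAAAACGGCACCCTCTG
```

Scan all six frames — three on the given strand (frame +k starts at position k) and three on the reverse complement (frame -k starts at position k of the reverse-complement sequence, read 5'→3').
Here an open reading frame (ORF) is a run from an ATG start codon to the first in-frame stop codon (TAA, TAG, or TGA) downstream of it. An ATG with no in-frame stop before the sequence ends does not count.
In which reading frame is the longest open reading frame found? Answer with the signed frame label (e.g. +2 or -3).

Reverse complement (5'→3'): CAGAGGGTGCCGTTTTCCCATGAGAAATCGCGTCGTCATTACGCCTGGTTAATGCCATGAAGATTGATTGAGTTGAATGCAGGA
Frame +1: TCC TGC ATT CAA CTC AAT CAA TCT TCA TGG CAT TAA CCA GGC GTA ATG ACG ACG CGA TTT CTC ATG GGA AAA CGG CAC CCT CTG — no ATG→stop ORF.
Frame +2: CCT GCA TTC AAC TCA ATC AAT CTT CAT GGC ATT AAC CAG GCG TAA TGA CGA CGC GAT TTC TCA TGG GAA AAC GGC ACC CTC — no ATG→stop ORF.
Frame +3: CTG CAT TCA ACT CAA TCA ATC TTC ATG GCA TTA ACC AGG CGT AAT GAC GAC GCG ATT TCT CAT GGG AAA ACG GCA CCC TCT — no ATG→stop ORF.
Frame -1: CAG AGG GTG CCG TTT TCC CAT GAG AAA TCG CGT CGT CAT TAC GCC TGG TTA ATG CCA TGA AGA TTG ATT GAG TTG AAT GCA GGA — ATG at 52, stop TGA at 58 → 9 nt.
Frame -2: AGA GGG TGC CGT TTT CCC ATG AGA AAT CGC GTC GTC ATT ACG CCT GGT TAA TGC CAT GAA GAT TGA TTG AGT TGA ATG CAG — ATG at 20, stop TAA at 50 → 33 nt.
Frame -3: GAG GGT GCC GTT TTC CCA TGA GAA ATC GCG TCG TCA TTA CGC CTG GTT AAT GCC ATG AAG ATT GAT TGA GTT GAA TGC AGG — ATG at 57, stop TGA at 69 → 15 nt.
Longest ORF is 33 nt in frame -2 (positions 20–52).

-2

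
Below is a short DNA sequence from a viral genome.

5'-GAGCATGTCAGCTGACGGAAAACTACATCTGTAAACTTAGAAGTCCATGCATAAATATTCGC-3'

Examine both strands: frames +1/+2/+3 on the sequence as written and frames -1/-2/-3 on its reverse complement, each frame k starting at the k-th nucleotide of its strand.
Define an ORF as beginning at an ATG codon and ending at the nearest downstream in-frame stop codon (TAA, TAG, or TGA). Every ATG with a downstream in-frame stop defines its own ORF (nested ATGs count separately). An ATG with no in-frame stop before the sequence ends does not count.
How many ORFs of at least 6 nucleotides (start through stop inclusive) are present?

Reverse complement (5'→3'): GCGAATATTTATGCATGGACTTCTAAGTTTACAGATGTAGTTTTCCGTCAGCTGACATGCTC
Frame +1: GAG CAT GTC AGC TGA CGG AAA ACT ACA TCT GTA AAC TTA GAA GTC CAT GCA TAA ATA TTC — no ATG→stop ORF.
Frame +2: AGC ATG TCA GCT GAC GGA AAA CTA CAT CTG TAA ACT TAG AAG TCC ATG CAT AAA TAT TCG — ATG at 5, stop TAA at 32 → 30 nt.
Frame +3: GCA TGT CAG CTG ACG GAA AAC TAC ATC TGT AAA CTT AGA AGT CCA TGC ATA AAT ATT CGC — no ATG→stop ORF.
Frame -1: GCG AAT ATT TAT GCA TGG ACT TCT AAG TTT ACA GAT GTA GTT TTC CGT CAG CTG ACA TGC — no ATG→stop ORF.
Frame -2: CGA ATA TTT ATG CAT GGA CTT CTA AGT TTA CAG ATG TAG TTT TCC GTC AGC TGA CAT GCT — ATG at 11, stop TAG at 38 → 30 nt; ATG at 35, stop TAG at 38 → 6 nt.
Frame -3: GAA TAT TTA TGC ATG GAC TTC TAA GTT TAC AGA TGT AGT TTT CCG TCA GCT GAC ATG CTC — ATG at 15, stop TAA at 24 → 12 nt.
ORFs ≥ 6 nucleotides: frame +2 5–34 (30 nucleotides), frame -2 11–40 (30 nucleotides), frame -2 35–40 (6 nucleotides), frame -3 15–26 (12 nucleotides). Count = 4.

4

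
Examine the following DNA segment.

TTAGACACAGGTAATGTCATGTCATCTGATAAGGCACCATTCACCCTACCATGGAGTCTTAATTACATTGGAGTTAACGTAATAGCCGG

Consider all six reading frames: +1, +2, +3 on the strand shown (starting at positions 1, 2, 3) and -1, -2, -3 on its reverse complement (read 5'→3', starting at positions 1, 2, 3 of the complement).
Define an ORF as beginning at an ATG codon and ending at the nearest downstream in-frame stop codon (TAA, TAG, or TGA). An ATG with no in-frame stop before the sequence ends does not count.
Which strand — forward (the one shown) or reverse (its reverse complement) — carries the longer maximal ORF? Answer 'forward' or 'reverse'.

forward

Reverse complement (5'→3'): CCGGCTATTACGTTAACTCCAATGTAATTAAGACTCCATGGTAGGGTGAATGGTGCCTTATCAGATGACATGACATTACCTGTGTCTAA
Frame +1: TTA GAC ACA GGT AAT GTC ATG TCA TCT GAT AAG GCA CCA TTC ACC CTA CCA TGG AGT CTT AAT TAC ATT GGA GTT AAC GTA ATA GCC — no ATG→stop ORF.
Frame +2: TAG ACA CAG GTA ATG TCA TGT CAT CTG ATA AGG CAC CAT TCA CCC TAC CAT GGA GTC TTA ATT ACA TTG GAG TTA ACG TAA TAG CCG — ATG at 14, stop TAA at 80 → 69 nt.
Frame +3: AGA CAC AGG TAA TGT CAT GTC ATC TGA TAA GGC ACC ATT CAC CCT ACC ATG GAG TCT TAA TTA CAT TGG AGT TAA CGT AAT AGC CGG — ATG at 51, stop TAA at 60 → 12 nt.
Frame -1: CCG GCT ATT ACG TTA ACT CCA ATG TAA TTA AGA CTC CAT GGT AGG GTG AAT GGT GCC TTA TCA GAT GAC ATG ACA TTA CCT GTG TCT — ATG at 22, stop TAA at 25 → 6 nt.
Frame -2: CGG CTA TTA CGT TAA CTC CAA TGT AAT TAA GAC TCC ATG GTA GGG TGA ATG GTG CCT TAT CAG ATG ACA TGA CAT TAC CTG TGT CTA — ATG at 38, stop TGA at 47 → 12 nt; ATG at 50, stop TGA at 71 → 24 nt; ATG at 65, stop TGA at 71 → 9 nt.
Frame -3: GGC TAT TAC GTT AAC TCC AAT GTA ATT AAG ACT CCA TGG TAG GGT GAA TGG TGC CTT ATC AGA TGA CAT GAC ATT ACC TGT GTC TAA — no ATG→stop ORF.
Forward-strand max 69 nt; reverse-strand max 24 nt. The forward strand has the longer ORF.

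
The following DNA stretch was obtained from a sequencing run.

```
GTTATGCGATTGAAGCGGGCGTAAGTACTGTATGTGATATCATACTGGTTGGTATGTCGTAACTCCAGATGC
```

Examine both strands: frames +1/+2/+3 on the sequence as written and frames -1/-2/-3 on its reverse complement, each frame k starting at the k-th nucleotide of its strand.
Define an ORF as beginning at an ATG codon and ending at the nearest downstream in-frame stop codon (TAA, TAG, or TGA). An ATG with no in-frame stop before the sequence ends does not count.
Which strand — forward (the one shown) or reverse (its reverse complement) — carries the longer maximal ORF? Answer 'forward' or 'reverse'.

Reverse complement (5'→3'): GCATCTGGAGTTACGACATACCAACCAGTATGATATCACATACAGTACTTACGCCCGCTTCAATCGCATAAC
Frame +1: GTT ATG CGA TTG AAG CGG GCG TAA GTA CTG TAT GTG ATA TCA TAC TGG TTG GTA TGT CGT AAC TCC AGA TGC — ATG at 4, stop TAA at 22 → 21 nt.
Frame +2: TTA TGC GAT TGA AGC GGG CGT AAG TAC TGT ATG TGA TAT CAT ACT GGT TGG TAT GTC GTA ACT CCA GAT — ATG at 32, stop TGA at 35 → 6 nt.
Frame +3: TAT GCG ATT GAA GCG GGC GTA AGT ACT GTA TGT GAT ATC ATA CTG GTT GGT ATG TCG TAA CTC CAG ATG — ATG at 54, stop TAA at 60 → 9 nt.
Frame -1: GCA TCT GGA GTT ACG ACA TAC CAA CCA GTA TGA TAT CAC ATA CAG TAC TTA CGC CCG CTT CAA TCG CAT AAC — no ATG→stop ORF.
Frame -2: CAT CTG GAG TTA CGA CAT ACC AAC CAG TAT GAT ATC ACA TAC AGT ACT TAC GCC CGC TTC AAT CGC ATA — no ATG→stop ORF.
Frame -3: ATC TGG AGT TAC GAC ATA CCA ACC AGT ATG ATA TCA CAT ACA GTA CTT ACG CCC GCT TCA ATC GCA TAA — ATG at 30, stop TAA at 69 → 42 nt.
Forward-strand max 21 nt; reverse-strand max 42 nt. The reverse strand has the longer ORF.

reverse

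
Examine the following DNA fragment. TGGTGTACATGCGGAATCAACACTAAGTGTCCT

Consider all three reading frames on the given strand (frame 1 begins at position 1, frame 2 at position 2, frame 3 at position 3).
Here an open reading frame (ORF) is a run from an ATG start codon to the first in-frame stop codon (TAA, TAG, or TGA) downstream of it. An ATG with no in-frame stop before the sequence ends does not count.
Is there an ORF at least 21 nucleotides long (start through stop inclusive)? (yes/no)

no

Frame 1: TGG TGT ACA TGC GGA ATC AAC ACT AAG TGT CCT — no ATG→stop ORF.
Frame 2: GGT GTA CAT GCG GAA TCA ACA CTA AGT GTC — no ATG→stop ORF.
Frame 3: GTG TAC ATG CGG AAT CAA CAC TAA GTG TCC — ATG at 9, stop TAA at 24 → 18 nt.
Largest ORF found is 18 nucleotides < 21, so no.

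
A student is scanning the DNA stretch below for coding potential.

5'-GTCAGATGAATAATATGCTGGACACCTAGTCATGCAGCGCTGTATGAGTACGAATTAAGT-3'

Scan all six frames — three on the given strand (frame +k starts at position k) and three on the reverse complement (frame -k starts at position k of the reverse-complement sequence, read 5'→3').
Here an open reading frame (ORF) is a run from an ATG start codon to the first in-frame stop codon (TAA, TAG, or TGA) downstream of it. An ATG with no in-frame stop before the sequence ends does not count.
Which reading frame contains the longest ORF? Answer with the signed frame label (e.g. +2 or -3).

Reverse complement (5'→3'): ACTTAATTCGTACTCATACAGCGCTGCATGACTAGGTGTCCAGCATATTATTCATCTGAC
Frame +1: GTC AGA TGA ATA ATA TGC TGG ACA CCT AGT CAT GCA GCG CTG TAT GAG TAC GAA TTA AGT — no ATG→stop ORF.
Frame +2: TCA GAT GAA TAA TAT GCT GGA CAC CTA GTC ATG CAG CGC TGT ATG AGT ACG AAT TAA — ATG at 32, stop TAA at 56 → 27 nt; ATG at 44, stop TAA at 56 → 15 nt.
Frame +3: CAG ATG AAT AAT ATG CTG GAC ACC TAG TCA TGC AGC GCT GTA TGA GTA CGA ATT AAG — ATG at 6, stop TAG at 27 → 24 nt; ATG at 15, stop TAG at 27 → 15 nt.
Frame -1: ACT TAA TTC GTA CTC ATA CAG CGC TGC ATG ACT AGG TGT CCA GCA TAT TAT TCA TCT GAC — no ATG→stop ORF.
Frame -2: CTT AAT TCG TAC TCA TAC AGC GCT GCA TGA CTA GGT GTC CAG CAT ATT ATT CAT CTG — no ATG→stop ORF.
Frame -3: TTA ATT CGT ACT CAT ACA GCG CTG CAT GAC TAG GTG TCC AGC ATA TTA TTC ATC TGA — no ATG→stop ORF.
Longest ORF is 27 nt in frame +2 (positions 32–58).

+2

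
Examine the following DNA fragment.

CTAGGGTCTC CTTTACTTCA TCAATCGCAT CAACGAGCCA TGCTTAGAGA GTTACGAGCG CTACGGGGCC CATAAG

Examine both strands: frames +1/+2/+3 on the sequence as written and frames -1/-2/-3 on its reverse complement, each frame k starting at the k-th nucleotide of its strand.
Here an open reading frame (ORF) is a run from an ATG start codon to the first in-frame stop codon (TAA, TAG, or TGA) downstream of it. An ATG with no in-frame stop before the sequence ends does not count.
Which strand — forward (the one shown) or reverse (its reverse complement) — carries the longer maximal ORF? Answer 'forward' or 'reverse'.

forward

Reverse complement (5'→3'): CTTATGGGCCCCGTAGCGCTCGTAACTCTCTAAGCATGGCTCGTTGATGCGATTGATGAAGTAAAGGAGACCCTAG
Frame +1: CTA GGG TCT CCT TTA CTT CAT CAA TCG CAT CAA CGA GCC ATG CTT AGA GAG TTA CGA GCG CTA CGG GGC CCA TAA — ATG at 40, stop TAA at 73 → 36 nt.
Frame +2: TAG GGT CTC CTT TAC TTC ATC AAT CGC ATC AAC GAG CCA TGC TTA GAG AGT TAC GAG CGC TAC GGG GCC CAT AAG — no ATG→stop ORF.
Frame +3: AGG GTC TCC TTT ACT TCA TCA ATC GCA TCA ACG AGC CAT GCT TAG AGA GTT ACG AGC GCT ACG GGG CCC ATA — no ATG→stop ORF.
Frame -1: CTT ATG GGC CCC GTA GCG CTC GTA ACT CTC TAA GCA TGG CTC GTT GAT GCG ATT GAT GAA GTA AAG GAG ACC CTA — ATG at 4, stop TAA at 31 → 30 nt.
Frame -2: TTA TGG GCC CCG TAG CGC TCG TAA CTC TCT AAG CAT GGC TCG TTG ATG CGA TTG ATG AAG TAA AGG AGA CCC TAG — ATG at 47, stop TAA at 62 → 18 nt; ATG at 56, stop TAA at 62 → 9 nt.
Frame -3: TAT GGG CCC CGT AGC GCT CGT AAC TCT CTA AGC ATG GCT CGT TGA TGC GAT TGA TGA AGT AAA GGA GAC CCT — ATG at 36, stop TGA at 45 → 12 nt.
Forward-strand max 36 nt; reverse-strand max 30 nt. The forward strand has the longer ORF.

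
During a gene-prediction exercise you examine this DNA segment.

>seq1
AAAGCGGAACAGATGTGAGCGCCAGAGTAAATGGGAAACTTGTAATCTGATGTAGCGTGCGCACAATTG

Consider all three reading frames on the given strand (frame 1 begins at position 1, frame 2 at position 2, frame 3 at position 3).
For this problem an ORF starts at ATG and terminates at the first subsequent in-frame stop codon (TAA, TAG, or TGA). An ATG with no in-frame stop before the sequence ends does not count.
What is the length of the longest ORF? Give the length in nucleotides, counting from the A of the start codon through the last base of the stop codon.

Frame 1: AAA GCG GAA CAG ATG TGA GCG CCA GAG TAA ATG GGA AAC TTG TAA TCT GAT GTA GCG TGC GCA CAA TTG — ATG at 13, stop TGA at 16 → 6 nt; ATG at 31, stop TAA at 43 → 15 nt.
Frame 2: AAG CGG AAC AGA TGT GAG CGC CAG AGT AAA TGG GAA ACT TGT AAT CTG ATG TAG CGT GCG CAC AAT — ATG at 50, stop TAG at 53 → 6 nt.
Frame 3: AGC GGA ACA GAT GTG AGC GCC AGA GTA AAT GGG AAA CTT GTA ATC TGA TGT AGC GTG CGC ACA ATT — no ATG→stop ORF.
Longest: frame 1, positions 31–45, 15 nt = 5 codons = 4 aa. → 15 nucleotides.

15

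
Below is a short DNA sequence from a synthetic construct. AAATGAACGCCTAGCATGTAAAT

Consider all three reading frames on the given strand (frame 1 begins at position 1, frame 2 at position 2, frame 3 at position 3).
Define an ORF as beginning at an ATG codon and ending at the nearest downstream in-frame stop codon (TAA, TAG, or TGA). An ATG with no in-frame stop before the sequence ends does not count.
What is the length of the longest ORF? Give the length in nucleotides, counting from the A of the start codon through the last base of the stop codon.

12

Frame 1: AAA TGA ACG CCT AGC ATG TAA — ATG at 16, stop TAA at 19 → 6 nt.
Frame 2: AAT GAA CGC CTA GCA TGT AAA — no ATG→stop ORF.
Frame 3: ATG AAC GCC TAG CAT GTA AAT — ATG at 3, stop TAG at 12 → 12 nt.
Longest: frame 3, positions 3–14, 12 nt = 4 codons = 3 aa. → 12 nucleotides.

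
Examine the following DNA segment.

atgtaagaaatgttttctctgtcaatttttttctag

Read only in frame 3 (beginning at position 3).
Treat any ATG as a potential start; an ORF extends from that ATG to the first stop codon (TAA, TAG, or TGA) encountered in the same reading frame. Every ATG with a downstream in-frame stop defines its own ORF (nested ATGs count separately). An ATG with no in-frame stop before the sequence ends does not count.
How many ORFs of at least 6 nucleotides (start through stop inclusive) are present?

0

Frame 3: GTA AGA AAT GTT TTC TCT GTC AAT TTT TTT CTA — no ATG→stop ORF.
No ORF reaches 6 nucleotides. Count = 0.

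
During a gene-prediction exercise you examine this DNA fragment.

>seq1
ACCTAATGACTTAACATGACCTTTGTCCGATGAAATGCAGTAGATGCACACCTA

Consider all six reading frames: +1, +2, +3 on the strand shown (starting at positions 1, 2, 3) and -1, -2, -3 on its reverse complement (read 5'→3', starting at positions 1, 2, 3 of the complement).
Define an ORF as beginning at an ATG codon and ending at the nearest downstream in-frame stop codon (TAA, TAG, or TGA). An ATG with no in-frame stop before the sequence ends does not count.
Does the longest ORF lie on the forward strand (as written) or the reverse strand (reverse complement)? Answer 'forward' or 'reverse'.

forward

Reverse complement (5'→3'): TAGGTGTGCATCTACTGCATTTCATCGGACAAAGGTCATGTTAAGTCATTAGGT
Frame +1: ACC TAA TGA CTT AAC ATG ACC TTT GTC CGA TGA AAT GCA GTA GAT GCA CAC CTA — ATG at 16, stop TGA at 31 → 18 nt.
Frame +2: CCT AAT GAC TTA ACA TGA CCT TTG TCC GAT GAA ATG CAG TAG ATG CAC ACC — ATG at 35, stop TAG at 41 → 9 nt.
Frame +3: CTA ATG ACT TAA CAT GAC CTT TGT CCG ATG AAA TGC AGT AGA TGC ACA CCT — ATG at 6, stop TAA at 12 → 9 nt.
Frame -1: TAG GTG TGC ATC TAC TGC ATT TCA TCG GAC AAA GGT CAT GTT AAG TCA TTA GGT — no ATG→stop ORF.
Frame -2: AGG TGT GCA TCT ACT GCA TTT CAT CGG ACA AAG GTC ATG TTA AGT CAT TAG — ATG at 38, stop TAG at 50 → 15 nt.
Frame -3: GGT GTG CAT CTA CTG CAT TTC ATC GGA CAA AGG TCA TGT TAA GTC ATT AGG — no ATG→stop ORF.
Forward-strand max 18 nt; reverse-strand max 15 nt. The forward strand has the longer ORF.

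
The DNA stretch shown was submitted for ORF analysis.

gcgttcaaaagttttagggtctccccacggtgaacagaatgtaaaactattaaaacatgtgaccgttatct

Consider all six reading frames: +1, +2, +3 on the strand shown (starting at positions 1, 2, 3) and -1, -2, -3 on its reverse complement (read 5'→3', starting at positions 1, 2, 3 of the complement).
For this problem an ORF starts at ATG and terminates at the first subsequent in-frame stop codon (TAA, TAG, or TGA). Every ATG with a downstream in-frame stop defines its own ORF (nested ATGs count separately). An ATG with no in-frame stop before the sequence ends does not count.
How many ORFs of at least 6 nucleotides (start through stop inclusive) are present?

Reverse complement (5'→3'): AGATAACGGTCACATGTTTTAATAGTTTTACATTCTGTTCACCGTGGGGAGACCCTAAAACTTTTGAACGC
Frame +1: GCG TTC AAA AGT TTT AGG GTC TCC CCA CGG TGA ACA GAA TGT AAA ACT ATT AAA ACA TGT GAC CGT TAT — no ATG→stop ORF.
Frame +2: CGT TCA AAA GTT TTA GGG TCT CCC CAC GGT GAA CAG AAT GTA AAA CTA TTA AAA CAT GTG ACC GTT ATC — no ATG→stop ORF.
Frame +3: GTT CAA AAG TTT TAG GGT CTC CCC ACG GTG AAC AGA ATG TAA AAC TAT TAA AAC ATG TGA CCG TTA TCT — ATG at 39, stop TAA at 42 → 6 nt; ATG at 57, stop TGA at 60 → 6 nt.
Frame -1: AGA TAA CGG TCA CAT GTT TTA ATA GTT TTA CAT TCT GTT CAC CGT GGG GAG ACC CTA AAA CTT TTG AAC — no ATG→stop ORF.
Frame -2: GAT AAC GGT CAC ATG TTT TAA TAG TTT TAC ATT CTG TTC ACC GTG GGG AGA CCC TAA AAC TTT TGA ACG — ATG at 14, stop TAA at 20 → 9 nt.
Frame -3: ATA ACG GTC ACA TGT TTT AAT AGT TTT ACA TTC TGT TCA CCG TGG GGA GAC CCT AAA ACT TTT GAA CGC — no ATG→stop ORF.
ORFs ≥ 6 nucleotides: frame +3 39–44 (6 nucleotides), frame +3 57–62 (6 nucleotides), frame -2 14–22 (9 nucleotides). Count = 3.

3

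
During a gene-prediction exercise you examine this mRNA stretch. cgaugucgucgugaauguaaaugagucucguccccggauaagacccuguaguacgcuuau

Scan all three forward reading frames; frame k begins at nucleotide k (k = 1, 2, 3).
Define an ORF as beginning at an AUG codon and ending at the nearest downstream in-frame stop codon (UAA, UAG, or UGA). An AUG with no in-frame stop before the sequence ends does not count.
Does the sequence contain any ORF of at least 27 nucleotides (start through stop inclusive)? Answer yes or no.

Frame 1: CGA UGU CGU CGU GAA UGU AAA UGA GUC UCG UCC CCG GAU AAG ACC CUG UAG UAC GCU UAU — no AUG→stop ORF.
Frame 2: GAU GUC GUC GUG AAU GUA AAU GAG UCU CGU CCC CGG AUA AGA CCC UGU AGU ACG CUU — no AUG→stop ORF.
Frame 3: AUG UCG UCG UGA AUG UAA AUG AGU CUC GUC CCC GGA UAA GAC CCU GUA GUA CGC UUA — AUG at 3, stop UGA at 12 → 12 nt; AUG at 15, stop UAA at 18 → 6 nt; AUG at 21, stop UAA at 39 → 21 nt.
Largest ORF found is 21 nucleotides < 27, so no.

no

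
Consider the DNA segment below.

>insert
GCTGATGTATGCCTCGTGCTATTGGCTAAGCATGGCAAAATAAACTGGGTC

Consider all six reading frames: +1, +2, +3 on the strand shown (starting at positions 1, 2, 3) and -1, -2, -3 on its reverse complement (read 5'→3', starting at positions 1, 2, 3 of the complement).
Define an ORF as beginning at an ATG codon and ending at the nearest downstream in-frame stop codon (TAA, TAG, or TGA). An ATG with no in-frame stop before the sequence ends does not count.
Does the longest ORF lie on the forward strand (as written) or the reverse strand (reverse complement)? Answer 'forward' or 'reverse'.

Reverse complement (5'→3'): GACCCAGTTTATTTTGCCATGCTTAGCCAATAGCACGAGGCATACATCAGC
Frame +1: GCT GAT GTA TGC CTC GTG CTA TTG GCT AAG CAT GGC AAA ATA AAC TGG GTC — no ATG→stop ORF.
Frame +2: CTG ATG TAT GCC TCG TGC TAT TGG CTA AGC ATG GCA AAA TAA ACT GGG — ATG at 5, stop TAA at 41 → 39 nt; ATG at 32, stop TAA at 41 → 12 nt.
Frame +3: TGA TGT ATG CCT CGT GCT ATT GGC TAA GCA TGG CAA AAT AAA CTG GGT — ATG at 9, stop TAA at 27 → 21 nt.
Frame -1: GAC CCA GTT TAT TTT GCC ATG CTT AGC CAA TAG CAC GAG GCA TAC ATC AGC — ATG at 19, stop TAG at 31 → 15 nt.
Frame -2: ACC CAG TTT ATT TTG CCA TGC TTA GCC AAT AGC ACG AGG CAT ACA TCA — no ATG→stop ORF.
Frame -3: CCC AGT TTA TTT TGC CAT GCT TAG CCA ATA GCA CGA GGC ATA CAT CAG — no ATG→stop ORF.
Forward-strand max 39 nt; reverse-strand max 15 nt. The forward strand has the longer ORF.

forward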